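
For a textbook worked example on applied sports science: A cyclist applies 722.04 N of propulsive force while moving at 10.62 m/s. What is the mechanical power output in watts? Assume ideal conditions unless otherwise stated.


P = F * v
P = 722.04 * 10.62
P = 7668.0648 W

7668.0648 W


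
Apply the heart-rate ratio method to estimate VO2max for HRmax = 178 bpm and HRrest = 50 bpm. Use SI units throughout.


VO2max = 15.3 * HRmax / HRrest
VO2max = 15.3 * 178 / 50
VO2max = 2723.4 / 50 = 54.468 mL/kg/min

54.468 mL/kg/min


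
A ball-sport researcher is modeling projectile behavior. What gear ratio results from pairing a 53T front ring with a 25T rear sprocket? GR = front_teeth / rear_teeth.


GR = front_teeth / rear_teeth
GR = 53 / 25
GR = 2.12

2.12


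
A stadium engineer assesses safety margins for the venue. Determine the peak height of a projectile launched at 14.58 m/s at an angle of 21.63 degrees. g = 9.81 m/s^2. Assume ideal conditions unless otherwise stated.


H = (v*sin(theta))^2 / (2*g)
vy = v*sin(theta) = 14.58 * sin(21.63 deg) = 5.3744 m/s
H = vy^2 / (2*g) = 28.8837 / (2*9.81)
H = 28.8837 / 19.62 = 1.4722 m

1.4722 m


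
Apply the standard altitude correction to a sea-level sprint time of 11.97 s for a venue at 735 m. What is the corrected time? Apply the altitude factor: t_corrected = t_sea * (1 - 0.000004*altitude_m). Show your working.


Correction factor = 1 - 0.000004 * 735 = 0.99706
t_corrected = t_sea * factor = 11.97 * 0.99706
t_corrected = 11.9348 s

11.9348 s


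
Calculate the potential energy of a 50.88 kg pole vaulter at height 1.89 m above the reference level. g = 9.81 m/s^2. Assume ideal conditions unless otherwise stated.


PE = m * g * h
PE = 50.88 * 9.81 * 1.89
PE = 499.1328 * 1.89 = 943.361 J

943.361 J


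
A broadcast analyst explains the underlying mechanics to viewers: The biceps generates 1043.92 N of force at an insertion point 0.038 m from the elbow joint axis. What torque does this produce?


tau = F * d
tau = 1043.92 * 0.038
tau = 39.669 N*m

39.669 N*m


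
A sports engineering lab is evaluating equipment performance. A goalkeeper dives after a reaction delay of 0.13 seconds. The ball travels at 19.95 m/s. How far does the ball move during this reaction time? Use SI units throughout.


d = v * t
d = 19.95 * 0.13
d = 2.5935 m

2.5935 m


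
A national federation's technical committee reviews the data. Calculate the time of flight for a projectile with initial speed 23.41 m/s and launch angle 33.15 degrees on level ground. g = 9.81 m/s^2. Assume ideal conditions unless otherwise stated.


T = 2*v*sin(theta)/g
sin(theta) = sin(33.15 deg) = 0.5468
T = 2*23.41*0.5468 / 9.81
T = 25.6027 / 9.81 = 2.6099 s

2.6099 s


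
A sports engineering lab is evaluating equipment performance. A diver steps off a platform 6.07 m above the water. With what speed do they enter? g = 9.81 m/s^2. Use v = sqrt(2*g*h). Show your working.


v = sqrt(2 * g * h)
v = sqrt(2 * 9.81 * 6.07)
v = sqrt(119.0934) = 10.913 m/s

10.913 m/s


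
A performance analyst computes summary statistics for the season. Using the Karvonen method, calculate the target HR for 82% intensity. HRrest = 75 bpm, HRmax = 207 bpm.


Target = HRrest + pct*(HRmax - HRrest)
Heart rate reserve = HRmax - HRrest = 207 - 75 = 132 bpm
Fraction = 82% = 0.82
Target = 75 + 0.82 * 132
Target = 75 + 108.24 = 183.24 bpm

183.24 bpm


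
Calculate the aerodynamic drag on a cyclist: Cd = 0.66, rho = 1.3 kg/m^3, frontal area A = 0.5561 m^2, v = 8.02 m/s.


Fd = 0.5 * Cd * rho * A * v^2
Fd = 0.5 * 0.66 * 1.3 * 0.5561 * 8.02^2
v^2 = 64.3204
Fd = 0.5 * 0.66 * 1.3 * 0.5561 * 64.3204 = 15.3447 N

15.3447 N


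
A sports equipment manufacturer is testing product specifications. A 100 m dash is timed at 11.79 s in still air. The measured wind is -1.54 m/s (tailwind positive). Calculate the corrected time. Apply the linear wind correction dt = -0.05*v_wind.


dt = -0.05 * v_wind = -0.05 * -1.54 = 0.077 s
t_corrected = t_still + dt = 11.79 + (0.077)
t_corrected = 11.867 s

11.867 s


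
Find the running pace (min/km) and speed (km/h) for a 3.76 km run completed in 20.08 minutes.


Pace = time / distance = 20.08 min / 3.76 km = 5.3404 min/km
Speed = distance / time_in_hours = 3.76 / 0.3347 hr
Speed = 11.2351 km/h

5.3404 min/km, 11.2351 km/h


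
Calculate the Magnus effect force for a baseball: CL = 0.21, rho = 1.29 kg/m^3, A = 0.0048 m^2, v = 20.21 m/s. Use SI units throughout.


FM = 0.5 * CL * rho * A * v^2
FM = 0.5 * 0.21 * 1.29 * 0.0048 * 20.21^2
v^2 = 408.4441
FM = 0.5 * 0.21 * 1.29 * 0.0048 * 408.4441 = 0.2656 N

0.2656 N


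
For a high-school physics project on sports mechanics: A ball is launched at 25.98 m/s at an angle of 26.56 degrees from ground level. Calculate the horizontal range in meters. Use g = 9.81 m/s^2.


R = v^2 * sin(2*theta) / g
Convert angle to radians: theta = 26.56 deg = 0.4636 rad
sin(2*theta) = sin(0.9271) = 0.7999
R = 25.98^2 * 0.7999 / 9.81
R = 674.9604 * 0.7999 / 9.81 = 55.0354 m

55.0354 m


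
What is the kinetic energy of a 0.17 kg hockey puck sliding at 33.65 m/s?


KE = 0.5 * m * v^2
KE = 0.5 * 0.17 * 33.65^2
KE = 0.5 * 0.17 * 1132.3225 = 96.2474 J

96.2474 J


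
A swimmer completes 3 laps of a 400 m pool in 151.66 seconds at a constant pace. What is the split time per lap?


Split time = total_time / n_laps = 151.66 / 3
Split time = 50.5533 s per lap

50.5533 s


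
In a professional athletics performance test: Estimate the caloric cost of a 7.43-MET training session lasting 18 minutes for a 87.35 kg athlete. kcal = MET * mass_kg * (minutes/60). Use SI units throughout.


kcal = MET * mass * time_hr
Convert time: 18 min = 0.3 hr
kcal = 7.43 * 87.35 * 0.3
kcal = 194.7031 kcal

194.7031 kcal


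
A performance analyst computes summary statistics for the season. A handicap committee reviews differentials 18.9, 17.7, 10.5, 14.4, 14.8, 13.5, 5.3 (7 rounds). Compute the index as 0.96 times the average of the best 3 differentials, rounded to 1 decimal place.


All differentials: 18.9, 17.7, 10.5, 14.4, 14.8, 13.5, 5.3
Sorted: 5.3, 10.5, 13.5, 14.4, 14.8, 17.7, 18.9
Best 3: 5.3, 10.5, 13.5
Average of best = 29.3 / 3 = 9.7667
Raw index = 9.7667 * 0.96 = 9.376
Handicap index = round(9.376, 1) = 9.4

9.4


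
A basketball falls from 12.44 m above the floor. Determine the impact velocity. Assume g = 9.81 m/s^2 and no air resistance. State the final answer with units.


v = sqrt(2 * g * h)
v = sqrt(2 * 9.81 * 12.44)
v = sqrt(244.0728) = 15.6228 m/s

15.6228 m/s


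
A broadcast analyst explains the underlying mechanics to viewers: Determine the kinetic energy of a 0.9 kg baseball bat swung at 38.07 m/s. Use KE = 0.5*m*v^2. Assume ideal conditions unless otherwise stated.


KE = 0.5 * m * v^2
KE = 0.5 * 0.9 * 38.07^2
KE = 0.5 * 0.9 * 1449.3249 = 652.1962 J

652.1962 J


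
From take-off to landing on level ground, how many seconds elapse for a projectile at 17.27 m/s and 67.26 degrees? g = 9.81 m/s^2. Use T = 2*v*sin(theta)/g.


T = 2*v*sin(theta)/g
sin(theta) = sin(67.26 deg) = 0.9223
T = 2*17.27*0.9223 / 9.81
T = 31.8552 / 9.81 = 3.2472 s

3.2472 s


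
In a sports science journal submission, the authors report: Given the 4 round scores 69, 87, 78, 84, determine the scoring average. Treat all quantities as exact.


Average = sum / n
Sum = 318
Average = 318 / 4 = 79.5

79.5


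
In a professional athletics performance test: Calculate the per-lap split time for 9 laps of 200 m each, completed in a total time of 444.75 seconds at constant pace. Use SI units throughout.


Split time = total_time / n_laps = 444.75 / 9
Split time = 49.4167 s per lap

49.4167 s


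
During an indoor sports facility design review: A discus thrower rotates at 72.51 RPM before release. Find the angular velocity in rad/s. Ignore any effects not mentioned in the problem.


omega = RPM * 2 * pi / 60
omega = 72.51 * 2 * 3.14159 / 60
omega = 455.5938 / 60 = 7.5932 rad/s

7.5932 rad/s


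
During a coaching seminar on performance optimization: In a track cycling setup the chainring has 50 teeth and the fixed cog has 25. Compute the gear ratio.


GR = front_teeth / rear_teeth
GR = 50 / 25
GR = 2

2


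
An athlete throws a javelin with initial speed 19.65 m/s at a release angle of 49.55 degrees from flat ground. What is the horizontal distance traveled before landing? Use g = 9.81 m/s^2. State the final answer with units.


R = v^2 * sin(2*theta) / g
Convert angle to radians: theta = 49.55 deg = 0.8648 rad
sin(2*theta) = sin(1.7296) = 0.9874
R = 19.65^2 * 0.9874 / 9.81
R = 386.1225 * 0.9874 / 9.81 = 38.8647 m

38.8647 m


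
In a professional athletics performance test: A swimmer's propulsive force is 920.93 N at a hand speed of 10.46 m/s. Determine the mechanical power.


P = F * v
P = 920.93 * 10.46
P = 9632.9278 W

9632.9278 W


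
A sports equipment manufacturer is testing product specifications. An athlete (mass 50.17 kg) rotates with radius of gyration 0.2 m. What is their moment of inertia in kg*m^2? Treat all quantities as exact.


I = m * k^2
I = 50.17 * 0.2^2
I = 50.17 * 0.04 = 2.0068 kg*m^2

2.0068 kg*m^2


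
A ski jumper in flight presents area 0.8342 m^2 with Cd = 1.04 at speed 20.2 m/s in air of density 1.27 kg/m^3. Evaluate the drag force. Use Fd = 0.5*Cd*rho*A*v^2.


Fd = 0.5 * Cd * rho * A * v^2
Fd = 0.5 * 1.04 * 1.27 * 0.8342 * 20.2^2
v^2 = 408.04
Fd = 0.5 * 1.04 * 1.27 * 0.8342 * 408.04 = 224.7916 N

224.7916 N


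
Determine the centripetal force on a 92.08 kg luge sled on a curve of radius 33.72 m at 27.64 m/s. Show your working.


Fc = m * v^2 / r
v^2 = 27.64^2 = 763.9696
Fc = 92.08 * 763.9696 / 33.72
Fc = 70346.3208 / 33.72 = 2086.1898 N

2086.1898 N


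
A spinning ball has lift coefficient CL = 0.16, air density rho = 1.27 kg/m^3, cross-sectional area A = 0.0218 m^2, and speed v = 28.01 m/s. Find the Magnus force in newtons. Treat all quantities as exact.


FM = 0.5 * CL * rho * A * v^2
FM = 0.5 * 0.16 * 1.27 * 0.0218 * 28.01^2
v^2 = 784.5601
FM = 0.5 * 0.16 * 1.27 * 0.0218 * 784.5601 = 1.7377 N

1.7377 N


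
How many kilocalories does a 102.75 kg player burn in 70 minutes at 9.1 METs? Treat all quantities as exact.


kcal = MET * mass * time_hr
Convert time: 70 min = 1.1667 hr
kcal = 9.1 * 102.75 * 1.1667
kcal = 1090.8625 kcal

1090.8625 kcal


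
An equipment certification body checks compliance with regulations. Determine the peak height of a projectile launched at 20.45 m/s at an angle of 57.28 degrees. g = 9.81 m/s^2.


H = (v*sin(theta))^2 / (2*g)
vy = v*sin(theta) = 20.45 * sin(57.28 deg) = 17.205 m/s
H = vy^2 / (2*g) = 296.0133 / (2*9.81)
H = 296.0133 / 19.62 = 15.0873 m

15.0873 m


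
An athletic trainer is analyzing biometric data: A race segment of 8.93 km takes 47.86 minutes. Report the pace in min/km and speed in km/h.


Pace = time / distance = 47.86 min / 8.93 km = 5.3595 min/km
Speed = distance / time_in_hours = 8.93 / 0.7977 hr
Speed = 11.1952 km/h

5.3595 min/km, 11.1952 km/h


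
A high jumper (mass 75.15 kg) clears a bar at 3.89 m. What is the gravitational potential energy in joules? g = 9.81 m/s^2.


PE = m * g * h
PE = 75.15 * 9.81 * 3.89
PE = 737.2215 * 3.89 = 2867.7916 J

2867.7916 J


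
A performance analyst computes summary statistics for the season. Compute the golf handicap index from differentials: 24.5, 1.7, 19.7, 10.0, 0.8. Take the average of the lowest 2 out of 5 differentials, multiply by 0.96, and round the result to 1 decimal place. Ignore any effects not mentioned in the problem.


All differentials: 24.5, 1.7, 19.7, 10.0, 0.8
Sorted: 0.8, 1.7, 10.0, 19.7, 24.5
Best 2: 0.8, 1.7
Average of best = 2.5 / 2 = 1.25
Raw index = 1.25 * 0.96 = 1.2
Handicap index = round(1.2, 1) = 1.2

1.2


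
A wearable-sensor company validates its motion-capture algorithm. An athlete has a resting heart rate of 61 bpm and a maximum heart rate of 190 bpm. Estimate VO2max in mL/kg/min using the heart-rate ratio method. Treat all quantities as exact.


VO2max = 15.3 * HRmax / HRrest
VO2max = 15.3 * 190 / 61
VO2max = 2907 / 61 = 47.6557 mL/kg/min

47.6557 mL/kg/min


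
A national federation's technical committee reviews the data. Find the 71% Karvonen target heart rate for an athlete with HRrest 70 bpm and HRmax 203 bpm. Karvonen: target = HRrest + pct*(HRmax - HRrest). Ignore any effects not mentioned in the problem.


Target = HRrest + pct*(HRmax - HRrest)
Heart rate reserve = HRmax - HRrest = 203 - 70 = 133 bpm
Fraction = 71% = 0.71
Target = 70 + 0.71 * 133
Target = 70 + 94.43 = 164.43 bpm

164.43 bpm


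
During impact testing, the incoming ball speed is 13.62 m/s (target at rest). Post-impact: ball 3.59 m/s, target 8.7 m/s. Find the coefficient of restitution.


e = (v2_after - v1_after) / (v1_before - v2_before)
Numerator = 8.7 - 3.59 = 5.11
Denominator = 13.62 - 0 = 13.62
e = 5.11 / 13.62 = 0.3752

0.3752


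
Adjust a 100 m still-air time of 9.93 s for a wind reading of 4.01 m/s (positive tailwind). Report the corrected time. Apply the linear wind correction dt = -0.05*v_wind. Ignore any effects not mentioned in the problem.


dt = -0.05 * v_wind = -0.05 * 4.01 = -0.2005 s
t_corrected = t_still + dt = 9.93 + (-0.2005)
t_corrected = 9.7295 s

9.7295 s


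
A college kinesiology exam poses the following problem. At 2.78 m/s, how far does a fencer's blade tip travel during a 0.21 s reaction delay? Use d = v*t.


d = v * t
d = 2.78 * 0.21
d = 0.5838 m

0.5838 m


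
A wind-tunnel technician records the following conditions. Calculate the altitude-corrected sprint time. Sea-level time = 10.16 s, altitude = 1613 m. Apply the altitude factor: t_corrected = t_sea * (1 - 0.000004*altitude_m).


Correction factor = 1 - 0.000004 * 1613 = 0.993548
t_corrected = t_sea * factor = 10.16 * 0.993548
t_corrected = 10.0944 s

10.0944 s


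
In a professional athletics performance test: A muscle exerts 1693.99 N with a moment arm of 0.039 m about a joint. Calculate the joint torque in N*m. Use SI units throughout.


tau = F * d
tau = 1693.99 * 0.039
tau = 66.0656 N*m

66.0656 N*m


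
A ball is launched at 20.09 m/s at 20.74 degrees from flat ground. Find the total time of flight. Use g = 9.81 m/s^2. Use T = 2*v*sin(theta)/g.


T = 2*v*sin(theta)/g
sin(theta) = sin(20.74 deg) = 0.3541
T = 2*20.09*0.3541 / 9.81
T = 14.2289 / 9.81 = 1.4504 s

1.4504 s


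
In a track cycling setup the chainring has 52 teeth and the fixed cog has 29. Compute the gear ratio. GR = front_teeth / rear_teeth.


GR = front_teeth / rear_teeth
GR = 52 / 29
GR = 1.7931

1.7931


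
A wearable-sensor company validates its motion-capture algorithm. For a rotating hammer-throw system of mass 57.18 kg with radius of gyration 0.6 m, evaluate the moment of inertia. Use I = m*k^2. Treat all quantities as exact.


I = m * k^2
I = 57.18 * 0.6^2
I = 57.18 * 0.36 = 20.5848 kg*m^2

20.5848 kg*m^2


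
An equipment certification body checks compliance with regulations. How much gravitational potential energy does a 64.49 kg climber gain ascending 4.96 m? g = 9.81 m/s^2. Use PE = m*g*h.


PE = m * g * h
PE = 64.49 * 9.81 * 4.96
PE = 632.6469 * 4.96 = 3137.9286 J

3137.9286 J


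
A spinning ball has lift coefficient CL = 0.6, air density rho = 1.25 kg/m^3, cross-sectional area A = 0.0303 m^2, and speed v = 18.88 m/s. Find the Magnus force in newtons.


FM = 0.5 * CL * rho * A * v^2
FM = 0.5 * 0.6 * 1.25 * 0.0303 * 18.88^2
v^2 = 356.4544
FM = 0.5 * 0.6 * 1.25 * 0.0303 * 356.4544 = 4.0502 N

4.0502 N


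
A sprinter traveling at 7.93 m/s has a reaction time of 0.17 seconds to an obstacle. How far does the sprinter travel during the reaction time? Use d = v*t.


d = v * t
d = 7.93 * 0.17
d = 1.3481 m

1.3481 m


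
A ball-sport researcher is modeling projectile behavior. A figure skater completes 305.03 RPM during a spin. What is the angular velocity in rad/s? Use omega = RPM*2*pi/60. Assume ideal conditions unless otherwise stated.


omega = RPM * 2 * pi / 60
omega = 305.03 * 2 * 3.14159 / 60
omega = 1916.56 / 60 = 31.9427 rad/s

31.9427 rad/s


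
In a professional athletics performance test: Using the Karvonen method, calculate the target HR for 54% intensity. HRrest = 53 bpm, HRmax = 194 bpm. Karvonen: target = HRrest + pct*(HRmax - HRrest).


Target = HRrest + pct*(HRmax - HRrest)
Heart rate reserve = HRmax - HRrest = 194 - 53 = 141 bpm
Fraction = 54% = 0.54
Target = 53 + 0.54 * 141
Target = 53 + 76.14 = 129.14 bpm

129.14 bpm


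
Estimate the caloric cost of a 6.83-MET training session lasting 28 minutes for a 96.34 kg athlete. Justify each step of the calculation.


kcal = MET * mass * time_hr
Convert time: 28 min = 0.4667 hr
kcal = 6.83 * 96.34 * 0.4667
kcal = 307.0677 kcal

307.0677 kcal


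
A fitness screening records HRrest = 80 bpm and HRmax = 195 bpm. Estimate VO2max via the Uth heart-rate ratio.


VO2max = 15.3 * HRmax / HRrest
VO2max = 15.3 * 195 / 80
VO2max = 2983.5 / 80 = 37.2938 mL/kg/min

37.2938 mL/kg/min


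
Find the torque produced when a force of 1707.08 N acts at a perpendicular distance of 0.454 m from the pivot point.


tau = F * d
tau = 1707.08 * 0.454
tau = 775.0143 N*m

775.0143 N*m


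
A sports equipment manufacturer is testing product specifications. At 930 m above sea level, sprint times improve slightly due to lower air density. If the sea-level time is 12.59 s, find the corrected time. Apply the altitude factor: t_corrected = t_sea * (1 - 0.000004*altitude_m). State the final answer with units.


Correction factor = 1 - 0.000004 * 930 = 0.99628
t_corrected = t_sea * factor = 12.59 * 0.99628
t_corrected = 12.5432 s

12.5432 s


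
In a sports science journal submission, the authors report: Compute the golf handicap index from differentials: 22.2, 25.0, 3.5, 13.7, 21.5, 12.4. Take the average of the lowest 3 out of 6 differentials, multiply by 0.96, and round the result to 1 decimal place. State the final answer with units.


All differentials: 22.2, 25.0, 3.5, 13.7, 21.5, 12.4
Sorted: 3.5, 12.4, 13.7, 21.5, 22.2, 25.0
Best 3: 3.5, 12.4, 13.7
Average of best = 29.6 / 3 = 9.8667
Raw index = 9.8667 * 0.96 = 9.472
Handicap index = round(9.472, 1) = 9.5

9.5


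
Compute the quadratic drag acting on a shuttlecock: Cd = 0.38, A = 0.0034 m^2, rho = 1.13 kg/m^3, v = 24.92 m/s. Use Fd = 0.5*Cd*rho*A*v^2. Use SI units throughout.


Fd = 0.5 * Cd * rho * A * v^2
Fd = 0.5 * 0.38 * 1.13 * 0.0034 * 24.92^2
v^2 = 621.0064
Fd = 0.5 * 0.38 * 1.13 * 0.0034 * 621.0064 = 0.4533 N

0.4533 N


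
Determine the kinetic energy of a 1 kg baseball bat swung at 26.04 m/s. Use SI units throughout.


KE = 0.5 * m * v^2
KE = 0.5 * 1 * 26.04^2
KE = 0.5 * 1 * 678.0816 = 339.0408 J

339.0408 J


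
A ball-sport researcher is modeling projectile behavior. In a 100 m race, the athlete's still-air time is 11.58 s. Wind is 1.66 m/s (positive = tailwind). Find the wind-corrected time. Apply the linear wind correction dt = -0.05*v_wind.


dt = -0.05 * v_wind = -0.05 * 1.66 = -0.083 s
t_corrected = t_still + dt = 11.58 + (-0.083)
t_corrected = 11.497 s

11.497 s


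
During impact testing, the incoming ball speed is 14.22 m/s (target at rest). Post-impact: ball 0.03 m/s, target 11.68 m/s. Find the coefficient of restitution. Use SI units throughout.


e = (v2_after - v1_after) / (v1_before - v2_before)
Numerator = 11.68 - 0.03 = 11.65
Denominator = 14.22 - 0 = 14.22
e = 11.65 / 14.22 = 0.8193

0.8193


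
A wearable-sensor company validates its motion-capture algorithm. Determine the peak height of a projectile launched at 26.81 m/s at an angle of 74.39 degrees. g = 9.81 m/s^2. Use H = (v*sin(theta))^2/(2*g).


H = (v*sin(theta))^2 / (2*g)
vy = v*sin(theta) = 26.81 * sin(74.39 deg) = 25.8211 m/s
H = vy^2 / (2*g) = 666.7307 / (2*9.81)
H = 666.7307 / 19.62 = 33.9822 m

33.9822 m


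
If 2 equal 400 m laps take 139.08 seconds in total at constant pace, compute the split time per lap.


Split time = total_time / n_laps = 139.08 / 2
Split time = 69.54 s per lap

69.54 s


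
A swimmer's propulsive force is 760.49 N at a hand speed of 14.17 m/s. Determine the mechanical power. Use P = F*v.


P = F * v
P = 760.49 * 14.17
P = 10776.1433 W

10776.1433 W


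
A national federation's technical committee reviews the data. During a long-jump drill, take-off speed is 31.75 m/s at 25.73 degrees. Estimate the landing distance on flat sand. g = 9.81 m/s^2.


R = v^2 * sin(2*theta) / g
Convert angle to radians: theta = 25.73 deg = 0.4491 rad
sin(2*theta) = sin(0.8981) = 0.7822
R = 31.75^2 * 0.7822 / 9.81
R = 1008.0625 * 0.7822 / 9.81 = 80.3751 m

80.3751 m


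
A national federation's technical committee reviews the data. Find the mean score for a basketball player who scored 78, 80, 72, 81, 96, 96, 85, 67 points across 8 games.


Average = sum / n
Sum = 655
Average = 655 / 8 = 81.875

81.875


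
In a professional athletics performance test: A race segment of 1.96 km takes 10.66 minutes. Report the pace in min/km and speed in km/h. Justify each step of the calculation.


Pace = time / distance = 10.66 min / 1.96 km = 5.4388 min/km
Speed = distance / time_in_hours = 1.96 / 0.1777 hr
Speed = 11.0319 km/h

5.4388 min/km, 11.0319 km/h


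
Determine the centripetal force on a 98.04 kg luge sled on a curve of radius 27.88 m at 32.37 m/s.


Fc = m * v^2 / r
v^2 = 32.37^2 = 1047.8169
Fc = 98.04 * 1047.8169 / 27.88
Fc = 102727.9689 / 27.88 = 3684.6474 N

3684.6474 N


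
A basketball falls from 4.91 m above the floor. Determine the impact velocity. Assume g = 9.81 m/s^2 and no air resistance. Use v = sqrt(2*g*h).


v = sqrt(2 * g * h)
v = sqrt(2 * 9.81 * 4.91)
v = sqrt(96.3342) = 9.815 m/s

9.815 m/s


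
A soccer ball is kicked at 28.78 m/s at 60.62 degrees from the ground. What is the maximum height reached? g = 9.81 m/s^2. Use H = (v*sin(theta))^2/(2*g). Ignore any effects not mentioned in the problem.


H = (v*sin(theta))^2 / (2*g)
vy = v*sin(theta) = 28.78 * sin(60.62 deg) = 25.0785 m/s
H = vy^2 / (2*g) = 628.9293 / (2*9.81)
H = 628.9293 / 19.62 = 32.0555 m

32.0555 m


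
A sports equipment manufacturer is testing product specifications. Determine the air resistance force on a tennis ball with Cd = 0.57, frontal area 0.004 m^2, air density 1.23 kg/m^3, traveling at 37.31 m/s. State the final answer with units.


Fd = 0.5 * Cd * rho * A * v^2
Fd = 0.5 * 0.57 * 1.23 * 0.004 * 37.31^2
v^2 = 1392.0361
Fd = 0.5 * 0.57 * 1.23 * 0.004 * 1392.0361 = 1.9519 N

1.9519 N


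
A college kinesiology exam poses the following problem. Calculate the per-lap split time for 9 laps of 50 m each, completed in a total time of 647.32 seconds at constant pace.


Split time = total_time / n_laps = 647.32 / 9
Split time = 71.9244 s per lap

71.9244 s


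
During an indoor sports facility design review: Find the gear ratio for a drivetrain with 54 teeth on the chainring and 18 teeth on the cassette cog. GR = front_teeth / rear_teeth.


GR = front_teeth / rear_teeth
GR = 54 / 18
GR = 3

3


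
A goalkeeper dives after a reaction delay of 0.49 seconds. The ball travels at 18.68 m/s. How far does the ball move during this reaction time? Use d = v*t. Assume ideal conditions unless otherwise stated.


d = v * t
d = 18.68 * 0.49
d = 9.1532 m

9.1532 m


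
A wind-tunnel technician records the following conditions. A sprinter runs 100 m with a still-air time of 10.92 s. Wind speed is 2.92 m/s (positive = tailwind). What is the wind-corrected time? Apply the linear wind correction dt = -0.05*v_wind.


dt = -0.05 * v_wind = -0.05 * 2.92 = -0.146 s
t_corrected = t_still + dt = 10.92 + (-0.146)
t_corrected = 10.774 s

10.774 s


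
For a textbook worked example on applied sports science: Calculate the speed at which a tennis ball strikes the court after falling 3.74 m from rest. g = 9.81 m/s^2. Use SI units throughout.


v = sqrt(2 * g * h)
v = sqrt(2 * 9.81 * 3.74)
v = sqrt(73.3788) = 8.5661 m/s

8.5661 m/s


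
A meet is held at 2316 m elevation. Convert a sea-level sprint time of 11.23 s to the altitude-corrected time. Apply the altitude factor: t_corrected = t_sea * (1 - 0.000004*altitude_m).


Correction factor = 1 - 0.000004 * 2316 = 0.990736
t_corrected = t_sea * factor = 11.23 * 0.990736
t_corrected = 11.126 s

11.126 s


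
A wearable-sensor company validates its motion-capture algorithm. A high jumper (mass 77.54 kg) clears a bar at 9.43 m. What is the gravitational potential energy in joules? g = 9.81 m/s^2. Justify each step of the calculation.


PE = m * g * h
PE = 77.54 * 9.81 * 9.43
PE = 760.6674 * 9.43 = 7173.0936 J

7173.0936 J


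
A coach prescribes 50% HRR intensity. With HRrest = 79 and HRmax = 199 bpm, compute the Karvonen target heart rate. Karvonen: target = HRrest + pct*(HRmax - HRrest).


Target = HRrest + pct*(HRmax - HRrest)
Heart rate reserve = HRmax - HRrest = 199 - 79 = 120 bpm
Fraction = 50% = 0.5
Target = 79 + 0.5 * 120
Target = 79 + 60 = 139 bpm

139 bpm


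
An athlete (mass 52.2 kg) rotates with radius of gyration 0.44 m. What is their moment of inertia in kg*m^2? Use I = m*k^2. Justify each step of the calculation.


I = m * k^2
I = 52.2 * 0.44^2
I = 52.2 * 0.1936 = 10.1059 kg*m^2

10.1059 kg*m^2


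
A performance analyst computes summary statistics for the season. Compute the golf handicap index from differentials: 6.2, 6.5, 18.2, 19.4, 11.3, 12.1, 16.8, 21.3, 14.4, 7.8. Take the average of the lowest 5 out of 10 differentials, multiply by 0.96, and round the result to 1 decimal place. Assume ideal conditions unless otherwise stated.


All differentials: 6.2, 6.5, 18.2, 19.4, 11.3, 12.1, 16.8, 21.3, 14.4, 7.8
Sorted: 6.2, 6.5, 7.8, 11.3, 12.1, 14.4, 16.8, 18.2, 19.4, 21.3
Best 5: 6.2, 6.5, 7.8, 11.3, 12.1
Average of best = 43.9 / 5 = 8.78
Raw index = 8.78 * 0.96 = 8.4288
Handicap index = round(8.4288, 1) = 8.4

8.4


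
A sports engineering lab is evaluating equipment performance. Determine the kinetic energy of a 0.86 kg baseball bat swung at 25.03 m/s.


KE = 0.5 * m * v^2
KE = 0.5 * 0.86 * 25.03^2
KE = 0.5 * 0.86 * 626.5009 = 269.3954 J

269.3954 J


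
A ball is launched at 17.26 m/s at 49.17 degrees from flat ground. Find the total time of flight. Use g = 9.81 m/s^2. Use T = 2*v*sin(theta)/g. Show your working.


T = 2*v*sin(theta)/g
sin(theta) = sin(49.17 deg) = 0.7567
T = 2*17.26*0.7567 / 9.81
T = 26.1197 / 9.81 = 2.6626 s

2.6626 s


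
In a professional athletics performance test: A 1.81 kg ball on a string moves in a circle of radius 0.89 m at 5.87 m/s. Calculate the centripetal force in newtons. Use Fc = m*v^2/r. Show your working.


Fc = m * v^2 / r
v^2 = 5.87^2 = 34.4569
Fc = 1.81 * 34.4569 / 0.89
Fc = 62.367 / 0.89 = 70.0753 N

70.0753 N


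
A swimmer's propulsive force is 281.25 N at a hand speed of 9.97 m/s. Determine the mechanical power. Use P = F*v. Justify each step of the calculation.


P = F * v
P = 281.25 * 9.97
P = 2804.0625 W

2804.0625 W


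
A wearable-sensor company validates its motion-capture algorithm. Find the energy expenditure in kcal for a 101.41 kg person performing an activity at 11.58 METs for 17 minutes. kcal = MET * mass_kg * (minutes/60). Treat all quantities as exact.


kcal = MET * mass * time_hr
Convert time: 17 min = 0.2833 hr
kcal = 11.58 * 101.41 * 0.2833
kcal = 332.7262 kcal

332.7262 kcal


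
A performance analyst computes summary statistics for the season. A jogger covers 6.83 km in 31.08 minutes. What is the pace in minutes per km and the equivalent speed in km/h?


Pace = time / distance = 31.08 min / 6.83 km = 4.5505 min/km
Speed = distance / time_in_hours = 6.83 / 0.518 hr
Speed = 13.1853 km/h

4.5505 min/km, 13.1853 km/h


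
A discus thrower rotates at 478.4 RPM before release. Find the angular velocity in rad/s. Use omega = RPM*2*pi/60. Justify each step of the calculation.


omega = RPM * 2 * pi / 60
omega = 478.4 * 2 * 3.14159 / 60
omega = 3005.8759 / 60 = 50.0979 rad/s

50.0979 rad/s


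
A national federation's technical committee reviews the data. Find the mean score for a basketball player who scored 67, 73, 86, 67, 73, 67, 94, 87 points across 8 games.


Average = sum / n
Sum = 614
Average = 614 / 8 = 76.75

76.75


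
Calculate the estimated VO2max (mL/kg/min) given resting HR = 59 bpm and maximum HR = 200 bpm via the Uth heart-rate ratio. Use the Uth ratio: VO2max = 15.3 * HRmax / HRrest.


VO2max = 15.3 * HRmax / HRrest
VO2max = 15.3 * 200 / 59
VO2max = 3060 / 59 = 51.8644 mL/kg/min

51.8644 mL/kg/min


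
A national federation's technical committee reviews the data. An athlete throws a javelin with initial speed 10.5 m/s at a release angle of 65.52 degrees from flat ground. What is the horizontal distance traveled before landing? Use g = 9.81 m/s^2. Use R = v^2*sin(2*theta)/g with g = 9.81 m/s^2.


R = v^2 * sin(2*theta) / g
Convert angle to radians: theta = 65.52 deg = 1.1435 rad
sin(2*theta) = sin(2.2871) = 0.7543
R = 10.5^2 * 0.7543 / 9.81
R = 110.25 * 0.7543 / 9.81 = 8.4767 m

8.4767 m


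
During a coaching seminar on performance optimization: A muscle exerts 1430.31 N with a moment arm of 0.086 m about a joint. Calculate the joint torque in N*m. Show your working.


tau = F * d
tau = 1430.31 * 0.086
tau = 123.0067 N*m

123.0067 N*m


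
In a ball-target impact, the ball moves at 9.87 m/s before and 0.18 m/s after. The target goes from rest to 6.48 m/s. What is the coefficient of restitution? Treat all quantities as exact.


e = (v2_after - v1_after) / (v1_before - v2_before)
Numerator = 6.48 - 0.18 = 6.3
Denominator = 9.87 - 0 = 9.87
e = 6.3 / 9.87 = 0.6383

0.6383


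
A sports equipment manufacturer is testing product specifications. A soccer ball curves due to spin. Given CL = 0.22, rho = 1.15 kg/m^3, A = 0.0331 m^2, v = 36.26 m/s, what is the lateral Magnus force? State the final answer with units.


FM = 0.5 * CL * rho * A * v^2
FM = 0.5 * 0.22 * 1.15 * 0.0331 * 36.26^2
v^2 = 1314.7876
FM = 0.5 * 0.22 * 1.15 * 0.0331 * 1314.7876 = 5.5052 N

5.5052 N


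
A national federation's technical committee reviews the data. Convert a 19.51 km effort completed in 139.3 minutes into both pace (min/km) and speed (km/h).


Pace = time / distance = 139.3 min / 19.51 km = 7.1399 min/km
Speed = distance / time_in_hours = 19.51 / 2.3217 hr
Speed = 8.4034 km/h

7.1399 min/km, 8.4034 km/h


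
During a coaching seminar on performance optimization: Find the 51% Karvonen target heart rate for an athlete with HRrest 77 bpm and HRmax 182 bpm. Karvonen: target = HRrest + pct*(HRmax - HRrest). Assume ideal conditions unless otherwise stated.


Target = HRrest + pct*(HRmax - HRrest)
Heart rate reserve = HRmax - HRrest = 182 - 77 = 105 bpm
Fraction = 51% = 0.51
Target = 77 + 0.51 * 105
Target = 77 + 53.55 = 130.55 bpm

130.55 bpm


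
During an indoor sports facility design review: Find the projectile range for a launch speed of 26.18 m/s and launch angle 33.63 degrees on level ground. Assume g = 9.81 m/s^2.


R = v^2 * sin(2*theta) / g
Convert angle to radians: theta = 33.63 deg = 0.587 rad
sin(2*theta) = sin(1.1739) = 0.9223
R = 26.18^2 * 0.9223 / 9.81
R = 685.3924 * 0.9223 / 9.81 = 64.4359 m

64.4359 m


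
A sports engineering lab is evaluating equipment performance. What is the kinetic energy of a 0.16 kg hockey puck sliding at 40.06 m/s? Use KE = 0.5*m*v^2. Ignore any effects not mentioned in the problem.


KE = 0.5 * m * v^2
KE = 0.5 * 0.16 * 40.06^2
KE = 0.5 * 0.16 * 1604.8036 = 128.3843 J

128.3843 J


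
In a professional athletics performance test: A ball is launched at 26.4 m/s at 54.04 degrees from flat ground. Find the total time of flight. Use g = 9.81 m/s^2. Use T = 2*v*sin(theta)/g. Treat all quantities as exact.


T = 2*v*sin(theta)/g
sin(theta) = sin(54.04 deg) = 0.8094
T = 2*26.4*0.8094 / 9.81
T = 42.7378 / 9.81 = 4.3565 s

4.3565 s


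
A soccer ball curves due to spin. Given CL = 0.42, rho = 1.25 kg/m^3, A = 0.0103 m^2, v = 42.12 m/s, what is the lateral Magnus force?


FM = 0.5 * CL * rho * A * v^2
FM = 0.5 * 0.42 * 1.25 * 0.0103 * 42.12^2
v^2 = 1774.0944
FM = 0.5 * 0.42 * 1.25 * 0.0103 * 1774.0944 = 4.7967 N

4.7967 N


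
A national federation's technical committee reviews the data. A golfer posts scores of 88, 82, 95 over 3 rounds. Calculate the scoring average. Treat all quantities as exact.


Average = sum / n
Sum = 265
Average = 265 / 3 = 88.3333

88.3333


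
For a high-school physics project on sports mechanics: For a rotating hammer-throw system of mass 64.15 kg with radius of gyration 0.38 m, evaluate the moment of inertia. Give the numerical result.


I = m * k^2
I = 64.15 * 0.38^2
I = 64.15 * 0.1444 = 9.2633 kg*m^2

9.2633 kg*m^2


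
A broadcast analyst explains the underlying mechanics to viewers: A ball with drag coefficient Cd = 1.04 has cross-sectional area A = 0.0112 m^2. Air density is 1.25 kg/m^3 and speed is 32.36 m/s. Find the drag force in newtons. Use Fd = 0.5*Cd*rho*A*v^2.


Fd = 0.5 * Cd * rho * A * v^2
Fd = 0.5 * 1.04 * 1.25 * 0.0112 * 32.36^2
v^2 = 1047.1696
Fd = 0.5 * 1.04 * 1.25 * 0.0112 * 1047.1696 = 7.6234 N

7.6234 N


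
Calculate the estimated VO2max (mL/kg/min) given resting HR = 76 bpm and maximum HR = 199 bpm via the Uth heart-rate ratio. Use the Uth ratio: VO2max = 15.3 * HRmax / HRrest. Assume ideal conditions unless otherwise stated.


VO2max = 15.3 * HRmax / HRrest
VO2max = 15.3 * 199 / 76
VO2max = 3044.7 / 76 = 40.0618 mL/kg/min

40.0618 mL/kg/min


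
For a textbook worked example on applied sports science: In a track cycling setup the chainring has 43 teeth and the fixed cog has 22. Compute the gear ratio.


GR = front_teeth / rear_teeth
GR = 43 / 22
GR = 1.9545

1.9545


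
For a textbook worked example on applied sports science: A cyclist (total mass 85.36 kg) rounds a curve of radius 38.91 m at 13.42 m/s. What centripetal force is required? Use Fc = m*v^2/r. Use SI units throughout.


Fc = m * v^2 / r
v^2 = 13.42^2 = 180.0964
Fc = 85.36 * 180.0964 / 38.91
Fc = 15373.0287 / 38.91 = 395.092 N

395.092 N


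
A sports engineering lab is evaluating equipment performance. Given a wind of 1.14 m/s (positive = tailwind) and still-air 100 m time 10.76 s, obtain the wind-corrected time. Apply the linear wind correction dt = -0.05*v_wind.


dt = -0.05 * v_wind = -0.05 * 1.14 = -0.057 s
t_corrected = t_still + dt = 10.76 + (-0.057)
t_corrected = 10.703 s

10.703 s


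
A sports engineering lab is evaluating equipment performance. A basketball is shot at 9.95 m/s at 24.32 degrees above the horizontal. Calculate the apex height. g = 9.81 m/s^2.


H = (v*sin(theta))^2 / (2*g)
vy = v*sin(theta) = 9.95 * sin(24.32 deg) = 4.0977 m/s
H = vy^2 / (2*g) = 16.7914 / (2*9.81)
H = 16.7914 / 19.62 = 0.8558 m

0.8558 m


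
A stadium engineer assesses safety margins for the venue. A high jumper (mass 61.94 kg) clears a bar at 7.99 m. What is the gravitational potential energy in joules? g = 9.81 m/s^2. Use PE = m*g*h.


PE = m * g * h
PE = 61.94 * 9.81 * 7.99
PE = 607.6314 * 7.99 = 4854.9749 J

4854.9749 J


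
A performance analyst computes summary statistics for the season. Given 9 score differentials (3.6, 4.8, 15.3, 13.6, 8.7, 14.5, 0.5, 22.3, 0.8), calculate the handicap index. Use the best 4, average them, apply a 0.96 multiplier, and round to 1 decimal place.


All differentials: 3.6, 4.8, 15.3, 13.6, 8.7, 14.5, 0.5, 22.3, 0.8
Sorted: 0.5, 0.8, 3.6, 4.8, 8.7, 13.6, 14.5, 15.3, 22.3
Best 4: 0.5, 0.8, 3.6, 4.8
Average of best = 9.7 / 4 = 2.425
Raw index = 2.425 * 0.96 = 2.328
Handicap index = round(2.328, 1) = 2.3

2.3


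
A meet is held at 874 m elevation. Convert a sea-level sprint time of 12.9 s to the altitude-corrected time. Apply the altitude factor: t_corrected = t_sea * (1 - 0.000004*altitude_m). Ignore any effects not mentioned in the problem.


Correction factor = 1 - 0.000004 * 874 = 0.996504
t_corrected = t_sea * factor = 12.9 * 0.996504
t_corrected = 12.8549 s

12.8549 s


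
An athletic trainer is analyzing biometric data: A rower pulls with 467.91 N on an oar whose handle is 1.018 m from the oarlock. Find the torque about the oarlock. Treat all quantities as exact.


tau = F * d
tau = 467.91 * 1.018
tau = 476.3324 N*m

476.3324 N*m


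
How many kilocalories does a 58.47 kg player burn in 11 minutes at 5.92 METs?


kcal = MET * mass * time_hr
Convert time: 11 min = 0.1833 hr
kcal = 5.92 * 58.47 * 0.1833
kcal = 63.4594 kcal

63.4594 kcal


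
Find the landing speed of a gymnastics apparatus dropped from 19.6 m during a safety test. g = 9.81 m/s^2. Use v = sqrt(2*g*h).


v = sqrt(2 * g * h)
v = sqrt(2 * 9.81 * 19.6)
v = sqrt(384.552) = 19.61 m/s

19.61 m/s


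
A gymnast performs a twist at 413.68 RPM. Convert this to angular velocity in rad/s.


omega = RPM * 2 * pi / 60
omega = 413.68 * 2 * 3.14159 / 60
omega = 2599.2281 / 60 = 43.3205 rad/s

43.3205 rad/s


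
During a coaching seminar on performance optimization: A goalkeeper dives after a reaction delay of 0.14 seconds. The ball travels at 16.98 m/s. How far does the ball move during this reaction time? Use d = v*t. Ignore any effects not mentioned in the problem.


d = v * t
d = 16.98 * 0.14
d = 2.3772 m

2.3772 m


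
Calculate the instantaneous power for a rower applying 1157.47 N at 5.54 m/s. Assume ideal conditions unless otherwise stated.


P = F * v
P = 1157.47 * 5.54
P = 6412.3838 W

6412.3838 W


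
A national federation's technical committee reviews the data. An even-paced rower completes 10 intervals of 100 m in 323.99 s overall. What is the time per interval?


Split time = total_time / n_laps = 323.99 / 10
Split time = 32.399 s per lap

32.399 s


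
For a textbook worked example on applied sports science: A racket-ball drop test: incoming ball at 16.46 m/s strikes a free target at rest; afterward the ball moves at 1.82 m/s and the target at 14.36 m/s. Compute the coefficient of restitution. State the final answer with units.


e = (v2_after - v1_after) / (v1_before - v2_before)
Numerator = 14.36 - 1.82 = 12.54
Denominator = 16.46 - 0 = 16.46
e = 12.54 / 16.46 = 0.7618

0.7618


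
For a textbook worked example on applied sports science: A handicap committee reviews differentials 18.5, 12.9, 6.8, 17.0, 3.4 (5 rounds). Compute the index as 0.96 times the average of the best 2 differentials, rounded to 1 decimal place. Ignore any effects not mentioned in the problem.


All differentials: 18.5, 12.9, 6.8, 17.0, 3.4
Sorted: 3.4, 6.8, 12.9, 17.0, 18.5
Best 2: 3.4, 6.8
Average of best = 10.2 / 2 = 5.1
Raw index = 5.1 * 0.96 = 4.896
Handicap index = round(4.896, 1) = 4.9

4.9


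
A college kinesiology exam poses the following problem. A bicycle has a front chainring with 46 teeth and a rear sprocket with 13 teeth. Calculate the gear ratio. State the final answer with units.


GR = front_teeth / rear_teeth
GR = 46 / 13
GR = 3.5385

3.5385


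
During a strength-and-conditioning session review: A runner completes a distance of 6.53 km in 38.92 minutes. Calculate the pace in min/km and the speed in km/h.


Pace = time / distance = 38.92 min / 6.53 km = 5.9602 min/km
Speed = distance / time_in_hours = 6.53 / 0.6487 hr
Speed = 10.0668 km/h

5.9602 min/km, 10.0668 km/h


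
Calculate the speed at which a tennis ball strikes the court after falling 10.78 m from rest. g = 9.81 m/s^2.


v = sqrt(2 * g * h)
v = sqrt(2 * 9.81 * 10.78)
v = sqrt(211.5036) = 14.5432 m/s

14.5432 m/s


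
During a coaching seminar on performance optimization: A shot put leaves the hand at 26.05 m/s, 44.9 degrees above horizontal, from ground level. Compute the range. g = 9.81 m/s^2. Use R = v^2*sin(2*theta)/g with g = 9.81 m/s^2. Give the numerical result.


R = v^2 * sin(2*theta) / g
Convert angle to radians: theta = 44.9 deg = 0.7837 rad
sin(2*theta) = sin(1.5673) = 1
R = 26.05^2 * 1 / 9.81
R = 678.6025 * 1 / 9.81 = 69.1741 m

69.1741 m
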